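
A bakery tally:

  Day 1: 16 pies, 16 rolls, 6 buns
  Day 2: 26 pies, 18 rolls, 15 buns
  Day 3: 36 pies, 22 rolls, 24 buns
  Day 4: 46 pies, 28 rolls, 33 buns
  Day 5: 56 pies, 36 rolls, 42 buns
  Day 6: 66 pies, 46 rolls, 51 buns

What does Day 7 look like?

76 pies, 58 rolls, 60 buns

Pies: +10 each step; 16, 26, 36, 46, 56, 66 → 76.
For the rolls, differences are 2, 4, 6, … (increasing by 2 each time): 16, 18, 22, 28, 36, 46 → 58.
Buns: +9 each step; 6, 15, 24, 33, 42, 51 → 60.
So the next line is 76 pies, 58 rolls, 60 buns.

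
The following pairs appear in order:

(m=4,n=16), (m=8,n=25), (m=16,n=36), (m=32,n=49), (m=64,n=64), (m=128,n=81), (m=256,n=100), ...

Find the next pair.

(m=512,n=121)

M: ×2 each step; 4, 8, 16, 32, 64, 128, 256 → 512.
For the n, perfect squares: 4², 5², 6², …: 16, 25, 36, 49, 64, 81, 100 → 121.
Combining the parts gives (m=512,n=121).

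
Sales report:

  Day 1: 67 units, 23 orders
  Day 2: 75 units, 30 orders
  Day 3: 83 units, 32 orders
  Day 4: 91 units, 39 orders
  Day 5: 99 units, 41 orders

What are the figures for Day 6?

Units: 67, 75, 83, 91, 99 → 107 (+8 each step).
Orders — alternating steps +7, +2, +7, +2, …: 23, 30, 32, 39, 41 → 48.
So the next row is 107 units, 48 orders.

107 units, 48 orders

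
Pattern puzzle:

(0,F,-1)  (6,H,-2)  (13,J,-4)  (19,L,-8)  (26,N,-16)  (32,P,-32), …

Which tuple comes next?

(39,R,-64)

First part: alternating steps +6, +7, +6, +7, …; 0, 6, 13, 19, 26, 32 → 39.
Letter — letters move forward 2 places in the alphabet: F, H, J, L, N, P → R.
Third part: -1, -2, -4, -8, -16, -32 → -64 (×2 each step).
Combining the parts gives (39,R,-64).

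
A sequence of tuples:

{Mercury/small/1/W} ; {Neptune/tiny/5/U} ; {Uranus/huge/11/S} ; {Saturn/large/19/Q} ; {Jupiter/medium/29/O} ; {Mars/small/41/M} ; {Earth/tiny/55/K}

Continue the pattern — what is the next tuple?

{Venus/huge/71/I}

Planet: runs backward through the planets Mercury→Neptune, so Mercury, Neptune, Uranus, Saturn, Jupiter, Mars, Earth → Venus.
For the size, repeats small → tiny → huge → large → medium: small, tiny, huge, large, medium, small, tiny → huge.
Third slot — differences are 4, 6, 8, … (increasing by 2 each time): 1, 5, 11, 19, 29, 41, 55 → 71.
Letter: letters move back 2 places in the alphabet; W, U, S, Q, O, M, K → I.
Combining the parts gives {Venus/huge/71/I}.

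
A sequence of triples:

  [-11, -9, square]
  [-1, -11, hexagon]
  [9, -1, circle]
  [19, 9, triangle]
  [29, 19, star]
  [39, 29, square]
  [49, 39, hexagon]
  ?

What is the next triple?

First coordinate: +10 each step; -11, -1, 9, 19, 29, 39, 49 → 59.
Second coordinate: -9, -11, -1, 9, 19, 29, 39 → 49 (always the previous value of the first coordinate).
For the shape, repeats square → hexagon → circle → triangle → star: square, hexagon, circle, triangle, star, square, hexagon → circle.
Combining the parts gives [59, 49, circle].

[59, 49, circle]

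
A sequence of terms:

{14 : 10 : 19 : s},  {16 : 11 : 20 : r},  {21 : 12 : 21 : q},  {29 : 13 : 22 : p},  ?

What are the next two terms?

{40 : 14 : 23 : o}, {54 : 15 : 24 : n}

First component — differences are 2, 5, 8, … (increasing by 3 each time): 14, 16, 21, 29 → 40 → 54.
Second component — +1 each step: 10, 11, 12, 13 → 14 → 15.
Third component: always 9 more than the second component, so 19, 20, 21, 22 → 23 → 24.
Letter: letters move back 1 place in the alphabet, so s, r, q, p → o → n.
Putting the parts together: {40 : 14 : 23 : o} and then {54 : 15 : 24 : n}.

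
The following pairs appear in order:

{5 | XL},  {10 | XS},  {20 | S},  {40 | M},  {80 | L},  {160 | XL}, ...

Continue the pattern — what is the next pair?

{320 | XS}

First coordinate: ×2 each step; 5, 10, 20, 40, 80, 160 → 320.
Size: XL, XS, S, M, L, XL → XS (repeats XL → XS → S → M → L).
Combining the parts gives {320 | XS}.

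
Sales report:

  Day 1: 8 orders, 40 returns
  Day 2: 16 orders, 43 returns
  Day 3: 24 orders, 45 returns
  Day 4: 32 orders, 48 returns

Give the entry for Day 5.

Orders — +8 each step: 8, 16, 24, 32 → 40.
Returns: alternating steps +3, +2, +3, +2, …; 40, 43, 45, 48 → 50.
So the next row is 40 orders, 50 returns.

40 orders, 50 returns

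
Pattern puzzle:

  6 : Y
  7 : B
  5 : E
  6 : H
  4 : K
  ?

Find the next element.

5 : N

First part: 6, 7, 5, 6, 4 → 5 (alternating steps +1, −2, +1, −2, …).
Letter: letters move forward 3 places in the alphabet, wrapping Z→A, so Y, B, E, H, K → N.
Putting it together: 5 : N.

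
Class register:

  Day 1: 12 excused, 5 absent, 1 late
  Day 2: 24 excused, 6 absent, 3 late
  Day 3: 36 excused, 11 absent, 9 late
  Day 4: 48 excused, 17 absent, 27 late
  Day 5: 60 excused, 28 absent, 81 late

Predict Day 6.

Excused — +12 each step: 12, 24, 36, 48, 60 → 72.
Absent: each term is the sum of the two before it; 5, 6, 11, 17, 28 → 45.
Late: ×3 each step; 1, 3, 9, 27, 81 → 243.
So the next row is 72 excused, 45 absent, 243 late.

72 excused, 45 absent, 243 late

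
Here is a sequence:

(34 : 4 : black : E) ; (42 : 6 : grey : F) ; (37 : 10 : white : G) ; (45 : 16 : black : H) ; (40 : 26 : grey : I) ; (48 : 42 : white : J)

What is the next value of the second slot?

68

First slot — alternating steps +8, −5, +8, −5, …: 34, 42, 37, 45, 40, 48 → 43.
Second slot — each term is the sum of the two before it: 4, 6, 10, 16, 26, 42 → 68.
Shade: repeats black → grey → white; black, grey, white, black, grey, white → black.
Letter — letters move forward 1 place in the alphabet: E, F, G, H, I, J → K.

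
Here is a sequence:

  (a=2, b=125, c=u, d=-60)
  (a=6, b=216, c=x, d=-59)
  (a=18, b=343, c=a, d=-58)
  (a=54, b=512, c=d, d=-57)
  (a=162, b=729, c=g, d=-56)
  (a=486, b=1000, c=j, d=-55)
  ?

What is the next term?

(a=1458, b=1331, c=m, d=-54)

For the a, ×3 each step: 2, 6, 18, 54, 162, 486 → 1458.
For the b, perfect cubes: 5³, 6³, 7³, …: 125, 216, 343, 512, 729, 1000 → 1331.
C — letters move forward 3 places in the alphabet, wrapping Z→A: u, x, a, d, g, j → m.
D: +1 each step; -60, -59, -58, -57, -56, -55 → -54.
Putting it together: (a=1458, b=1331, c=m, d=-54).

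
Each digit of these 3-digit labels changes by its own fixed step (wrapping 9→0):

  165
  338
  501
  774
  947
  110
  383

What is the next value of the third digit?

Third digit: 5, 8, 1, 4, 7, 0, 3 → 6 (+3 each step, mod 10).

6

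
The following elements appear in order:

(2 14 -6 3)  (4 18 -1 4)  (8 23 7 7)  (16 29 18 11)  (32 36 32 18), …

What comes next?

First part goes 2, 4, 8, 16, 32 → 64 (×2 each step).
For the second part, differences are 4, 5, 6, … (increasing by 1 each time): 14, 18, 23, 29, 36 → 44.
Third part: differences are 5, 8, 11, … (increasing by 3 each time); -6, -1, 7, 18, 32 → 49.
For the fourth part, each term is the sum of the two before it: 3, 4, 7, 11, 18 → 29.
Putting it together: (64 44 49 29).

(64 44 49 29)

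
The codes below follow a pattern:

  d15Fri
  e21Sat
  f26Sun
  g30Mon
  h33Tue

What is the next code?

Letter goes d, e, f, g, h → i (letters move forward 1 place in the alphabet).
Second component — differences are 6, 5, 4, … (decreasing by 1 each time): 15, 21, 26, 30, 33 → 35.
Day goes Fri, Sat, Sun, Mon, Tue → Wed (runs through the weekdays Mon→Sun).
Combining the parts gives i35Wed.

i35Wed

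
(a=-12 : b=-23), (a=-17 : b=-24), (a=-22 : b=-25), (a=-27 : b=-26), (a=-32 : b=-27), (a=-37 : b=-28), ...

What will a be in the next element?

-42

A: −5 each step; -12, -17, -22, -27, -32, -37 → -42.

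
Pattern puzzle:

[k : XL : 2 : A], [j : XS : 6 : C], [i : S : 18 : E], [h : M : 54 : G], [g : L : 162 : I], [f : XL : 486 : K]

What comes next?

For the first letter, letters move back 1 place in the alphabet: k, j, i, h, g, f → e.
Size: XL, XS, S, M, L, XL → XS (repeats XL → XS → S → M → L).
For the third slot, ×3 each step: 2, 6, 18, 54, 162, 486 → 1458.
Second letter — letters move forward 2 places in the alphabet: A, C, E, G, I, K → M.
Combining the parts gives [e : XS : 1458 : M].

[e : XS : 1458 : M]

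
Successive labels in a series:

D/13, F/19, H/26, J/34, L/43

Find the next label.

Letter: letters move forward 2 places in the alphabet, so D, F, H, J, L → N.
Second component — differences are 6, 7, 8, … (increasing by 1 each time): 13, 19, 26, 34, 43 → 53.
Combining the parts gives N/53.

N/53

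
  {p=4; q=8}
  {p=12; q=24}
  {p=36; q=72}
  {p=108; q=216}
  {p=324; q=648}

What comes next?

{p=972; q=1944}

P — ×3 each step: 4, 12, 36, 108, 324 → 972.
Q: always 2 × the p; 8, 24, 72, 216, 648 → 1944.
So the next tuple is {p=972; q=1944}.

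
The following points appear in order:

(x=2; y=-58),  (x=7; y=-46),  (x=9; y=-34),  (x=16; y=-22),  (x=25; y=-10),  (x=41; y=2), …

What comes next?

X: each term is the sum of the two before it; 2, 7, 9, 16, 25, 41 → 66.
Y: -58, -46, -34, -22, -10, 2 → 14 (+12 each step).
So the next point is (x=66; y=14).

(x=66; y=14)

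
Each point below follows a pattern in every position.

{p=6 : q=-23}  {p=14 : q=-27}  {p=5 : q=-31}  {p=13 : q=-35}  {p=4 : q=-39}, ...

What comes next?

{p=12 : q=-43}

P: 6, 14, 5, 13, 4 → 12 (alternating steps +8, −9, +8, −9, …).
Q — −4 each step: -23, -27, -31, -35, -39 → -43.
So the next point is {p=12 : q=-43}.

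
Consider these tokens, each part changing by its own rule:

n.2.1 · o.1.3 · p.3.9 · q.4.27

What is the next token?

r.7.81

Letter: letters move forward 1 place in the alphabet, so n, o, p, q → r.
Second component goes 2, 1, 3, 4 → 7 (each term is the sum of the two before it).
Third component goes 1, 3, 9, 27 → 81 (×3 each step).
Putting it together: r.7.81.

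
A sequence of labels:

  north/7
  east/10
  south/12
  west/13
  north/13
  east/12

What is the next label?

south/10

Direction — repeats north → east → south → west: north, east, south, west, north, east → south.
Second component: 7, 10, 12, 13, 13, 12 → 10 (differences are 3, 2, 1, … (decreasing by 1 each time)).
Putting it together: south/10.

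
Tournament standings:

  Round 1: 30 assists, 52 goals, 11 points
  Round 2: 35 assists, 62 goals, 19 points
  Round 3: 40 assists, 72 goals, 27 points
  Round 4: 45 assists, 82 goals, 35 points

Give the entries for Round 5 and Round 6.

50 assists, 92 goals, 43 points; 55 assists, 102 goals, 51 points

Assists: +5 each step; 30, 35, 40, 45 → 50 → 55.
Goals — +10 each step: 52, 62, 72, 82 → 92 → 102.
For the points, +8 each step: 11, 19, 27, 35 → 43 → 51.
So the next two rows are 50 assists, 92 goals, 43 points and 55 assists, 102 goals, 51 points.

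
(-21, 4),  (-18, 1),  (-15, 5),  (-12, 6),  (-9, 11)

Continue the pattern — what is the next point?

(-6, 17)

First value: -21, -18, -15, -12, -9 → -6 (+3 each step).
Second value goes 4, 1, 5, 6, 11 → 17 (each term is the sum of the two before it).
So the next point is (-6, 17).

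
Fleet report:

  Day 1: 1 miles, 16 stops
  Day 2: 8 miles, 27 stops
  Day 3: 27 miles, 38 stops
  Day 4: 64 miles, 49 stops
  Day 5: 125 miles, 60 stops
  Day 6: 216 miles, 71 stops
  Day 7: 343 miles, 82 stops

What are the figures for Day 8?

512 miles, 93 stops

Miles goes 1, 8, 27, 64, 125, 216, 343 → 512 (perfect cubes: 1³, 2³, 3³, …).
Stops: +11 each step; 16, 27, 38, 49, 60, 71, 82 → 93.
Putting it together: 512 miles, 93 stops.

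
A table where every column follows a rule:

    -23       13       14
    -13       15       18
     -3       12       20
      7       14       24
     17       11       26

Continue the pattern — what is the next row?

First component goes -23, -13, -3, 7, 17 → 27 (+10 each step).
Second component — alternating steps +2, −3, +2, −3, …: 13, 15, 12, 14, 11 → 13.
For the third component, alternating steps +4, +2, +4, +2, …: 14, 18, 20, 24, 26 → 30.
Putting it together: 27  13  30.

27  13  30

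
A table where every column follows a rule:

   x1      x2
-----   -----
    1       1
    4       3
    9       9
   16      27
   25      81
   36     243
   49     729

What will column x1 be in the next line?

Column x1: perfect squares: 1², 2², 3², …, so 1, 4, 9, 16, 25, 36, 49 → 64.
Column x2: ×3 each step; 1, 3, 9, 27, 81, 243, 729 → 2187.

64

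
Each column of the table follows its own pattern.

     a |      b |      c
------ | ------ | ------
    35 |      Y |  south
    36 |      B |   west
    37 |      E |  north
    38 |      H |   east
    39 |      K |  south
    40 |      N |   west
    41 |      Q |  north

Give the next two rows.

42  T  east; 43  W  south

Column a: 35, 36, 37, 38, 39, 40, 41 → 42 → 43 (+1 each step).
Column b: Y, B, E, H, K, N, Q → T → W (letters move forward 3 places in the alphabet, wrapping Z→A).
Column c — repeats south → west → north → east: south, west, north, east, south, west, north → east → south.
So the next two rows are 42  T  east and 43  W  south.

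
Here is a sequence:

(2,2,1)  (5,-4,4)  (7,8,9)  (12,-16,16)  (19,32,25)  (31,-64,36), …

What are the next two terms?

(50,128,49), (81,-256,64)

First entry: each term is the sum of the two before it; 2, 5, 7, 12, 19, 31 → 50 → 81.
Second entry: ×(-2) each step; 2, -4, 8, -16, 32, -64 → 128 → -256.
Third entry: 1, 4, 9, 16, 25, 36 → 49 → 64 (perfect squares: 1², 2², 3², …).
Putting the parts together: (50,128,49) and then (81,-256,64).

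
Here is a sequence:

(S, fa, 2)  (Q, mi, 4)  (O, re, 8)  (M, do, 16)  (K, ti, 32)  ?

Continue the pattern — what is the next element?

For the letter, letters move back 2 places in the alphabet: S, Q, O, M, K → I.
For the note, runs backward through the solfège scale do→ti: fa, mi, re, do, ti → la.
Third component: ×2 each step, so 2, 4, 8, 16, 32 → 64.
Putting it together: (I, la, 64).

(I, la, 64)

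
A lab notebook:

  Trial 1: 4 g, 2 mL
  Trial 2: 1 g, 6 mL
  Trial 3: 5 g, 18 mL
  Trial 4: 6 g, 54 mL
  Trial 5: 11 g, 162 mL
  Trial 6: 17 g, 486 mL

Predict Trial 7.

28 g, 1458 mL

G: each term is the sum of the two before it, so 4, 1, 5, 6, 11, 17 → 28.
ML: ×3 each step, so 2, 6, 18, 54, 162, 486 → 1458.
Putting it together: 28 g, 1458 mL.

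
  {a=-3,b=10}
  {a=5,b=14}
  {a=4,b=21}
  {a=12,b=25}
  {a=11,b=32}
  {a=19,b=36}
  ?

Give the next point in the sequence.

{a=18,b=43}

A: -3, 5, 4, 12, 11, 19 → 18 (alternating steps +8, −1, +8, −1, …).
For the b, alternating steps +4, +7, +4, +7, …: 10, 14, 21, 25, 32, 36 → 43.
Putting it together: {a=18,b=43}.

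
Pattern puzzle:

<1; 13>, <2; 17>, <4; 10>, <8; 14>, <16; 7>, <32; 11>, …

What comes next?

<64; 4>

First component: ×2 each step; 1, 2, 4, 8, 16, 32 → 64.
Second component — alternating steps +4, −7, +4, −7, …: 13, 17, 10, 14, 7, 11 → 4.
Combining the parts gives <64; 4>.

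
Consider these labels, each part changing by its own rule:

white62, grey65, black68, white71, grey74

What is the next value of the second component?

Shade goes white, grey, black, white, grey → black (repeats white → grey → black).
For the second component, +3 each step: 62, 65, 68, 71, 74 → 77.

77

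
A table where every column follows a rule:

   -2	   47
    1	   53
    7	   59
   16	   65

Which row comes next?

For the first component, differences are 3, 6, 9, … (increasing by 3 each time): -2, 1, 7, 16 → 28.
Second component: +6 each step, so 47, 53, 59, 65 → 71.
Putting it together: 28  71.

28  71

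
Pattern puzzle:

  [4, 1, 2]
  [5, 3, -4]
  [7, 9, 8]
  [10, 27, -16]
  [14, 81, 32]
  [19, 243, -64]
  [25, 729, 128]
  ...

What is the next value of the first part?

First part: differences are 1, 2, 3, … (increasing by 1 each time), so 4, 5, 7, 10, 14, 19, 25 → 32.

32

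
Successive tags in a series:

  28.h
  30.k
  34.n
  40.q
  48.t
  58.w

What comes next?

70.z

First component — differences are 2, 4, 6, … (increasing by 2 each time): 28, 30, 34, 40, 48, 58 → 70.
Letter: letters move forward 3 places in the alphabet; h, k, n, q, t, w → z.
Putting it together: 70.z.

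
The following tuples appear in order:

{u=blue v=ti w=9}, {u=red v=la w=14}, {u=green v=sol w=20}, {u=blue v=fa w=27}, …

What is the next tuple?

{u=red v=mi w=35}

U: repeats blue → red → green, so blue, red, green, blue → red.
V: runs backward through the solfège scale do→ti; ti, la, sol, fa → mi.
W goes 9, 14, 20, 27 → 35 (differences are 5, 6, 7, … (increasing by 1 each time)).
So the next tuple is {u=red v=mi w=35}.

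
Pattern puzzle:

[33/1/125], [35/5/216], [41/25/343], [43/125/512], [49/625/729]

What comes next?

For the first component, alternating steps +2, +6, +2, +6, …: 33, 35, 41, 43, 49 → 51.
Second component goes 1, 5, 25, 125, 625 → 3125 (×5 each step).
Third component: 125, 216, 343, 512, 729 → 1000 (perfect cubes: 5³, 6³, 7³, …).
So the next element is [51/3125/1000].

[51/3125/1000]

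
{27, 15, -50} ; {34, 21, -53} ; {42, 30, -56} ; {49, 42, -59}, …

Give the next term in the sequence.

{57, 57, -62}

First coordinate — alternating steps +7, +8, +7, +8, …: 27, 34, 42, 49 → 57.
Second coordinate: differences are 6, 9, 12, … (increasing by 3 each time); 15, 21, 30, 42 → 57.
For the third coordinate, −3 each step: -50, -53, -56, -59 → -62.
So the next term is {57, 57, -62}.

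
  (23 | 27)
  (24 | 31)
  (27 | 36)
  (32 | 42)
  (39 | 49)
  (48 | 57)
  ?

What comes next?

(59 | 66)

First entry — differences are 1, 3, 5, … (increasing by 2 each time): 23, 24, 27, 32, 39, 48 → 59.
Second entry: differences are 4, 5, 6, … (increasing by 1 each time); 27, 31, 36, 42, 49, 57 → 66.
Putting it together: (59 | 66).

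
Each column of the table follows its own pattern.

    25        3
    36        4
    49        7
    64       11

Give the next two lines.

For the first component, perfect squares: 5², 6², 7², …: 25, 36, 49, 64 → 81 → 100.
Second component goes 3, 4, 7, 11 → 18 → 29 (each term is the sum of the two before it).
Putting the parts together: 81  18 and then 100  29.

81  18; 100  29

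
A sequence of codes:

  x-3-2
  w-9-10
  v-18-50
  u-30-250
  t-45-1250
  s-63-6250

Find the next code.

r-84-31250

Letter goes x, w, v, u, t, s → r (letters move back 1 place in the alphabet).
Second component: 3, 9, 18, 30, 45, 63 → 84 (differences are 6, 9, 12, … (increasing by 3 each time)).
Third component: 2, 10, 50, 250, 1250, 6250 → 31250 (×5 each step).
Putting it together: r-84-31250.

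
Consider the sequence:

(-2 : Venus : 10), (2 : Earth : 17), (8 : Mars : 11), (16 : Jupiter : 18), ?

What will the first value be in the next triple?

First value — differences are 4, 6, 8, … (increasing by 2 each time): -2, 2, 8, 16 → 26.

26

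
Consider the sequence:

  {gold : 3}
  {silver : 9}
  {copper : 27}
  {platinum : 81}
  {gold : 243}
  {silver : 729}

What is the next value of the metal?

Metal: repeats gold → silver → copper → platinum, so gold, silver, copper, platinum, gold, silver → copper.
Second component: 3, 9, 27, 81, 243, 729 → 2187 (×3 each step).

copper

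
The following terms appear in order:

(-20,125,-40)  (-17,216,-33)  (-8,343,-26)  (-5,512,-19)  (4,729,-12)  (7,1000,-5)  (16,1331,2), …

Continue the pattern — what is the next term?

First value goes -20, -17, -8, -5, 4, 7, 16 → 19 (alternating steps +3, +9, +3, +9, …).
For the second value, perfect cubes: 5³, 6³, 7³, …: 125, 216, 343, 512, 729, 1000, 1331 → 1728.
For the third value, +7 each step: -40, -33, -26, -19, -12, -5, 2 → 9.
So the next term is (19,1728,9).

(19,1728,9)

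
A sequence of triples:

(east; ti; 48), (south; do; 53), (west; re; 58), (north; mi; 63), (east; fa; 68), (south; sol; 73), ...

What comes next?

(west; la; 78)

For the direction, repeats east → south → west → north: east, south, west, north, east, south → west.
Note: ti, do, re, mi, fa, sol → la (runs through the solfège scale do→ti).
Third entry: +5 each step, so 48, 53, 58, 63, 68, 73 → 78.
Combining the parts gives (west; la; 78).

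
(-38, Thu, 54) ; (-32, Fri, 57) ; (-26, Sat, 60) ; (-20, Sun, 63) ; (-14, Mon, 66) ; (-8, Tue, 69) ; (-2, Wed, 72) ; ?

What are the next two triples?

(4, Thu, 75), (10, Fri, 78)

First entry: +6 each step, so -38, -32, -26, -20, -14, -8, -2 → 4 → 10.
Day: runs through the weekdays Mon→Sun, so Thu, Fri, Sat, Sun, Mon, Tue, Wed → Thu → Fri.
Third entry: 54, 57, 60, 63, 66, 69, 72 → 75 → 78 (+3 each step).
So the next two triples are (4, Thu, 75) and (10, Fri, 78).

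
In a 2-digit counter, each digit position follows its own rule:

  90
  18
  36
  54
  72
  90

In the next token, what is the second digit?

8

Second digit: −2 each step, mod 10, so 0, 8, 6, 4, 2, 0 → 8.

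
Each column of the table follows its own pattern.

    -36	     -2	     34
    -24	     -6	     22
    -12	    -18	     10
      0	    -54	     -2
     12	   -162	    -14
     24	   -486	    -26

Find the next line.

36  -1458  -38

First component: +12 each step; -36, -24, -12, 0, 12, 24 → 36.
Second component: -2, -6, -18, -54, -162, -486 → -1458 (×3 each step).
Third component: together with the first component always sums to -2, so 34, 22, 10, -2, -14, -26 → -38.
Combining the parts gives 36  -1458  -38.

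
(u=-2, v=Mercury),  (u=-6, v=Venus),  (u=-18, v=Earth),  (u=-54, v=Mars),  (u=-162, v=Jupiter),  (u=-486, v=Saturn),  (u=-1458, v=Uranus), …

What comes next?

(u=-4374, v=Neptune)

U: ×3 each step; -2, -6, -18, -54, -162, -486, -1458 → -4374.
V: runs through the planets Mercury→Neptune, so Mercury, Venus, Earth, Mars, Jupiter, Saturn, Uranus → Neptune.
Combining the parts gives (u=-4374, v=Neptune).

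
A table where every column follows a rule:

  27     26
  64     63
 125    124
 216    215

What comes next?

First component goes 27, 64, 125, 216 → 343 (perfect cubes: 3³, 4³, 5³, …).
Second component — always 1 less than the first component: 26, 63, 124, 215 → 342.
Putting it together: 343  342.

343  342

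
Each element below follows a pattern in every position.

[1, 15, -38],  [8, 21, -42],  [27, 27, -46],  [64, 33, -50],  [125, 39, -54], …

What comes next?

First coordinate — perfect cubes: 1³, 2³, 3³, …: 1, 8, 27, 64, 125 → 216.
Second coordinate goes 15, 21, 27, 33, 39 → 45 (+6 each step).
Third coordinate: −4 each step; -38, -42, -46, -50, -54 → -58.
So the next element is [216, 45, -58].

[216, 45, -58]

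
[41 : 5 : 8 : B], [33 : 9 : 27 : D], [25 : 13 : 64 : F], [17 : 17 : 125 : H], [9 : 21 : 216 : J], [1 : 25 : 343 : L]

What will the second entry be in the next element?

29

Second entry: 5, 9, 13, 17, 21, 25 → 29 (+4 each step).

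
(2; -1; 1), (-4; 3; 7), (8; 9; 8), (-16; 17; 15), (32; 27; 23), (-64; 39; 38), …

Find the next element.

First slot goes 2, -4, 8, -16, 32, -64 → 128 (×(-2) each step).
Second slot: -1, 3, 9, 17, 27, 39 → 53 (differences are 4, 6, 8, … (increasing by 2 each time)).
Third slot: each term is the sum of the two before it, so 1, 7, 8, 15, 23, 38 → 61.
Combining the parts gives (128; 53; 61).

(128; 53; 61)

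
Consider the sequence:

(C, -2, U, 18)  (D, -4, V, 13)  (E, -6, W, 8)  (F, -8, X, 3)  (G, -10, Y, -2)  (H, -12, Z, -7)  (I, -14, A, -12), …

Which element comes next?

First letter: letters move forward 1 place in the alphabet; C, D, E, F, G, H, I → J.
Second coordinate — −2 each step: -2, -4, -6, -8, -10, -12, -14 → -16.
For the second letter, letters move forward 1 place in the alphabet, wrapping Z→A: U, V, W, X, Y, Z, A → B.
Fourth coordinate: 18, 13, 8, 3, -2, -7, -12 → -17 (−5 each step).
Combining the parts gives (J, -16, B, -17).

(J, -16, B, -17)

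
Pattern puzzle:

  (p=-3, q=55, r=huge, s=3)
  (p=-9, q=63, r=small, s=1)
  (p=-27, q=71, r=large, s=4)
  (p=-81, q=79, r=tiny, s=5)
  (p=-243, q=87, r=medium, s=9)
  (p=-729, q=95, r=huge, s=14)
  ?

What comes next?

(p=-2187, q=103, r=small, s=23)

P goes -3, -9, -27, -81, -243, -729 → -2187 (×3 each step).
Q: +8 each step, so 55, 63, 71, 79, 87, 95 → 103.
R — repeats huge → small → large → tiny → medium: huge, small, large, tiny, medium, huge → small.
S: each term is the sum of the two before it, so 3, 1, 4, 5, 9, 14 → 23.
Combining the parts gives (p=-2187, q=103, r=small, s=23).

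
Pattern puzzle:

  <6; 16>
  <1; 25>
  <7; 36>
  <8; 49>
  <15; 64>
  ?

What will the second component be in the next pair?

81

Second component — perfect squares: 4², 5², 6², …: 16, 25, 36, 49, 64 → 81.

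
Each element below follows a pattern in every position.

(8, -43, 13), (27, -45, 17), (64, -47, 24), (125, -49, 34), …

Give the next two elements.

(216, -51, 47), (343, -53, 63)

First value goes 8, 27, 64, 125 → 216 → 343 (perfect cubes: 2³, 3³, 4³, …).
Second value: -43, -45, -47, -49 → -51 → -53 (−2 each step).
Third value: differences are 4, 7, 10, … (increasing by 3 each time); 13, 17, 24, 34 → 47 → 63.
So the next two elements are (216, -51, 47) and (343, -53, 63).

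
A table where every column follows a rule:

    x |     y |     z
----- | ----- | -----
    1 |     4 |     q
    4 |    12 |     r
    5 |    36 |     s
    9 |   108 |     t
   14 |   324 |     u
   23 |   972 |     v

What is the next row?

37  2916  w

Column x: each term is the sum of the two before it; 1, 4, 5, 9, 14, 23 → 37.
Column y: 4, 12, 36, 108, 324, 972 → 2916 (×3 each step).
Column z: letters move forward 1 place in the alphabet, so q, r, s, t, u, v → w.
Putting it together: 37  2916  w.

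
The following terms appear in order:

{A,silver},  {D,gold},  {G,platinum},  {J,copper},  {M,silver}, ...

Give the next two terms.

{P,gold}, {S,platinum}

Letter: letters move forward 3 places in the alphabet, so A, D, G, J, M → P → S.
Metal: silver, gold, platinum, copper, silver → gold → platinum (repeats silver → gold → platinum → copper).
So the next two terms are {P,gold} and {S,platinum}.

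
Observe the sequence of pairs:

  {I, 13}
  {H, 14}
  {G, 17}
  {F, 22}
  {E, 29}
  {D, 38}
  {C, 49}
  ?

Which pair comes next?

Letter: letters move back 1 place in the alphabet, so I, H, G, F, E, D, C → B.
Second entry: 13, 14, 17, 22, 29, 38, 49 → 62 (differences are 1, 3, 5, … (increasing by 2 each time)).
Putting it together: {B, 62}.

{B, 62}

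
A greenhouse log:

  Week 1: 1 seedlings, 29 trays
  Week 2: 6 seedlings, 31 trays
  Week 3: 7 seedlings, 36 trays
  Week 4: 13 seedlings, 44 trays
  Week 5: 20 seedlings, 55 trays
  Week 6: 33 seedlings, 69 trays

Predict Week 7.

53 seedlings, 86 trays

Seedlings: 1, 6, 7, 13, 20, 33 → 53 (each term is the sum of the two before it).
Trays: 29, 31, 36, 44, 55, 69 → 86 (differences are 2, 5, 8, … (increasing by 3 each time)).
So the next row is 53 seedlings, 86 trays.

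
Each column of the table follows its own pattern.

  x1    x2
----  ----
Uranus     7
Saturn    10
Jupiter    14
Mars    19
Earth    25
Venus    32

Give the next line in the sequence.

Mercury  40

Column x1 goes Uranus, Saturn, Jupiter, Mars, Earth, Venus → Mercury (runs backward through the planets Mercury→Neptune).
For the column x2, differences are 3, 4, 5, … (increasing by 1 each time): 7, 10, 14, 19, 25, 32 → 40.
Combining the parts gives Mercury  40.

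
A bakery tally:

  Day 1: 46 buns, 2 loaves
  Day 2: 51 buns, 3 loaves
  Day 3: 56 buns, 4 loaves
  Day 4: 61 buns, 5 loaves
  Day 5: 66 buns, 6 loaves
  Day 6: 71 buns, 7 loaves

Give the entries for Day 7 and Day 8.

Buns: +5 each step; 46, 51, 56, 61, 66, 71 → 76 → 81.
Loaves: +1 each step; 2, 3, 4, 5, 6, 7 → 8 → 9.
So the next two lines are 76 buns, 8 loaves and 81 buns, 9 loaves.

76 buns, 8 loaves; 81 buns, 9 loaves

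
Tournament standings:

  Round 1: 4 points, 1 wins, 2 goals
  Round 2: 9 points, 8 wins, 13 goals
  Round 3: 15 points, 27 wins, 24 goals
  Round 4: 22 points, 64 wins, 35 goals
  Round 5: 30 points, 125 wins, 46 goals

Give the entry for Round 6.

Points: 4, 9, 15, 22, 30 → 39 (differences are 5, 6, 7, … (increasing by 1 each time)).
Wins goes 1, 8, 27, 64, 125 → 216 (perfect cubes: 1³, 2³, 3³, …).
Goals goes 2, 13, 24, 35, 46 → 57 (+11 each step).
Combining the parts gives 39 points, 216 wins, 57 goals.

39 points, 216 wins, 57 goals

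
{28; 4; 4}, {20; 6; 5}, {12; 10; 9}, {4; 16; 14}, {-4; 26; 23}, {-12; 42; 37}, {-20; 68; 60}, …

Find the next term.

{-28; 110; 97}

First part: −8 each step, so 28, 20, 12, 4, -4, -12, -20 → -28.
Second part: 4, 6, 10, 16, 26, 42, 68 → 110 (each term is the sum of the two before it).
Third part: each term is the sum of the two before it; 4, 5, 9, 14, 23, 37, 60 → 97.
So the next term is {-28; 110; 97}.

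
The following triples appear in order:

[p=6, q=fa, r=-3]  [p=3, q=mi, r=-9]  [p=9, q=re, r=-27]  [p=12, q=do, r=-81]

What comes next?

P — each term is the sum of the two before it: 6, 3, 9, 12 → 21.
Q: runs backward through the solfège scale do→ti, so fa, mi, re, do → ti.
For the r, ×3 each step: -3, -9, -27, -81 → -243.
So the next triple is [p=21, q=ti, r=-243].

[p=21, q=ti, r=-243]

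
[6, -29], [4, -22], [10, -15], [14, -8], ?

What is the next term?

First entry: 6, 4, 10, 14 → 24 (each term is the sum of the two before it).
For the second entry, +7 each step: -29, -22, -15, -8 → -1.
Putting it together: [24, -1].

[24, -1]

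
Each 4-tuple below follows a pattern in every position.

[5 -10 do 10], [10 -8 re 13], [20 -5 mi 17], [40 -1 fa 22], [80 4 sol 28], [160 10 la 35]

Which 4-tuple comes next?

First entry: 5, 10, 20, 40, 80, 160 → 320 (×2 each step).
Second entry goes -10, -8, -5, -1, 4, 10 → 17 (differences are 2, 3, 4, … (increasing by 1 each time)).
For the note, runs through the solfège scale do→ti: do, re, mi, fa, sol, la → ti.
Fourth entry goes 10, 13, 17, 22, 28, 35 → 43 (differences are 3, 4, 5, … (increasing by 1 each time)).
Putting it together: [320 17 ti 43].

[320 17 ti 43]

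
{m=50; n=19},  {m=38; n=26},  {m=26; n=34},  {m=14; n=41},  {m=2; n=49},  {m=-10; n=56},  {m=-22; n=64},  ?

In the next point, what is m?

-34

M: −12 each step; 50, 38, 26, 14, 2, -10, -22 → -34.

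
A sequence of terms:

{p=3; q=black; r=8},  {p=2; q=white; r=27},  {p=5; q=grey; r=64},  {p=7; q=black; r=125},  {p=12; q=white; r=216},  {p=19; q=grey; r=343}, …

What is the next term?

P goes 3, 2, 5, 7, 12, 19 → 31 (each term is the sum of the two before it).
For the q, repeats black → white → grey: black, white, grey, black, white, grey → black.
R: 8, 27, 64, 125, 216, 343 → 512 (perfect cubes: 2³, 3³, 4³, …).
So the next term is {p=31; q=black; r=512}.

{p=31; q=black; r=512}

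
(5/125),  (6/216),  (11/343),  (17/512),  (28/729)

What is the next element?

(45/1000)

First slot: each term is the sum of the two before it; 5, 6, 11, 17, 28 → 45.
Second slot — perfect cubes: 5³, 6³, 7³, …: 125, 216, 343, 512, 729 → 1000.
So the next element is (45/1000).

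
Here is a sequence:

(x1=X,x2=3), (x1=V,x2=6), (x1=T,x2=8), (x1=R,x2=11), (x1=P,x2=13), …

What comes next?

X1 goes X, V, T, R, P → N (letters move back 2 places in the alphabet).
X2: alternating steps +3, +2, +3, +2, …; 3, 6, 8, 11, 13 → 16.
Combining the parts gives (x1=N,x2=16).

(x1=N,x2=16)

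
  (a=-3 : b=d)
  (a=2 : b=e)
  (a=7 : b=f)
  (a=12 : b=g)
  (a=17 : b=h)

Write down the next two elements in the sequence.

(a=22 : b=i), (a=27 : b=j)

A — +5 each step: -3, 2, 7, 12, 17 → 22 → 27.
B: letters move forward 1 place in the alphabet; d, e, f, g, h → i → j.
Putting the parts together: (a=22 : b=i) and then (a=27 : b=j).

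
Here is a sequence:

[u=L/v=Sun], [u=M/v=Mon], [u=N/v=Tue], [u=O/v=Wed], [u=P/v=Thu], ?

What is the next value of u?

Q

U goes L, M, N, O, P → Q (letters move forward 1 place in the alphabet).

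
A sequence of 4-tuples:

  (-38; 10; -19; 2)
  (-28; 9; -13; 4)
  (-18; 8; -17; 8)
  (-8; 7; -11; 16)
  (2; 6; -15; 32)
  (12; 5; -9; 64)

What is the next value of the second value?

4

For the first value, +10 each step: -38, -28, -18, -8, 2, 12 → 22.
Second value goes 10, 9, 8, 7, 6, 5 → 4 (−1 each step).
Third value: alternating steps +6, −4, +6, −4, …; -19, -13, -17, -11, -15, -9 → -13.
For the fourth value, ×2 each step: 2, 4, 8, 16, 32, 64 → 128.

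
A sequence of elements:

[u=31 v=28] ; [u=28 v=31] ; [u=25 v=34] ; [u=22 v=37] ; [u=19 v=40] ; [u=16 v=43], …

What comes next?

For the u, −3 each step: 31, 28, 25, 22, 19, 16 → 13.
V: 28, 31, 34, 37, 40, 43 → 46 (together with the u always sums to 59).
So the next element is [u=13 v=46].

[u=13 v=46]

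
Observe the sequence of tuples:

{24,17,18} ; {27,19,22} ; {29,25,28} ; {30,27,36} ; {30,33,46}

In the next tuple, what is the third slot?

For the third slot, differences are 4, 6, 8, … (increasing by 2 each time): 18, 22, 28, 36, 46 → 58.

58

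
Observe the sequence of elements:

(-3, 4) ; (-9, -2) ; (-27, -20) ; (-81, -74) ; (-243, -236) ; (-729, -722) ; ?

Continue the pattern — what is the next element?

First part: -3, -9, -27, -81, -243, -729 → -2187 (×3 each step).
Second part — always 7 more than the first part: 4, -2, -20, -74, -236, -722 → -2180.
Putting it together: (-2187, -2180).

(-2187, -2180)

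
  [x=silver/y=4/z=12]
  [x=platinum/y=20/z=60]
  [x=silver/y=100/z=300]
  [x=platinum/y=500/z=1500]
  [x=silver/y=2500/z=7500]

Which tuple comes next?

[x=platinum/y=12500/z=37500]

X: alternates silver ↔ platinum, so silver, platinum, silver, platinum, silver → platinum.
Y: ×5 each step; 4, 20, 100, 500, 2500 → 12500.
For the z, always 3 × the y: 12, 60, 300, 1500, 7500 → 37500.
Combining the parts gives [x=platinum/y=12500/z=37500].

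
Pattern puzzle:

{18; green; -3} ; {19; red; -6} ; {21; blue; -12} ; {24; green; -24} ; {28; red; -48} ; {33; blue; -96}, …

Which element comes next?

First part — differences are 1, 2, 3, … (increasing by 1 each time): 18, 19, 21, 24, 28, 33 → 39.
Colour: green, red, blue, green, red, blue → green (repeats green → red → blue).
Third part goes -3, -6, -12, -24, -48, -96 → -192 (×2 each step).
Putting it together: {39; green; -192}.

{39; green; -192}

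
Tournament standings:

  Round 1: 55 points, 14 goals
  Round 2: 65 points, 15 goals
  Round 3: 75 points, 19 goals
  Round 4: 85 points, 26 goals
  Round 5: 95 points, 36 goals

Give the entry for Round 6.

For the points, +10 each step: 55, 65, 75, 85, 95 → 105.
Goals: differences are 1, 4, 7, … (increasing by 3 each time), so 14, 15, 19, 26, 36 → 49.
Putting it together: 105 points, 49 goals.

105 points, 49 goals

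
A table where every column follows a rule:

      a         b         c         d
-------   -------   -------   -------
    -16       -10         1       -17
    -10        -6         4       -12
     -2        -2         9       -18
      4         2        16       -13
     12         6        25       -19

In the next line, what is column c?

36

Column c: perfect squares: 1², 2², 3², …, so 1, 4, 9, 16, 25 → 36.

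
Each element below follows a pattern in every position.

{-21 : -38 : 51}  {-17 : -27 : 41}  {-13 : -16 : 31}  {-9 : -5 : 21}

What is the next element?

First entry — +4 each step: -21, -17, -13, -9 → -5.
Second entry: +11 each step; -38, -27, -16, -5 → 6.
Third entry: −10 each step, so 51, 41, 31, 21 → 11.
So the next element is {-5 : 6 : 11}.

{-5 : 6 : 11}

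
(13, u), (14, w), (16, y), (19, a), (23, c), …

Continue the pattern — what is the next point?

First value goes 13, 14, 16, 19, 23 → 28 (differences are 1, 2, 3, … (increasing by 1 each time)).
For the letter, letters move forward 2 places in the alphabet, wrapping Z→A: u, w, y, a, c → e.
So the next point is (28, e).

(28, e)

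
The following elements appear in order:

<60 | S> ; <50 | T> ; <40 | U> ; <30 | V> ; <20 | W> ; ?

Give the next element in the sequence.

First slot: −10 each step, so 60, 50, 40, 30, 20 → 10.
Letter: letters move forward 1 place in the alphabet; S, T, U, V, W → X.
Putting it together: <10 | X>.

<10 | X>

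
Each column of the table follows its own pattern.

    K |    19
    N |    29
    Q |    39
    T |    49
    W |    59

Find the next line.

Letter goes K, N, Q, T, W → Z (letters move forward 3 places in the alphabet).
Second component: +10 each step; 19, 29, 39, 49, 59 → 69.
Putting it together: Z  69.

Z  69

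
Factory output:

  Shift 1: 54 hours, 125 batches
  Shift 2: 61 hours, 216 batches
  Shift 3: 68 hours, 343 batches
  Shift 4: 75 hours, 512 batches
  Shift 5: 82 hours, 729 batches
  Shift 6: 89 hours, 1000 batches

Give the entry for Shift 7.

96 hours, 1331 batches

For the hours, +7 each step: 54, 61, 68, 75, 82, 89 → 96.
For the batches, perfect cubes: 5³, 6³, 7³, …: 125, 216, 343, 512, 729, 1000 → 1331.
Putting it together: 96 hours, 1331 batches.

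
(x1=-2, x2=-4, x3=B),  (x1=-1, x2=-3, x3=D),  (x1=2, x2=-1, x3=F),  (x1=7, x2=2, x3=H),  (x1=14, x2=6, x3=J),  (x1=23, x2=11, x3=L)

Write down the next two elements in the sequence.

For the x1, differences are 1, 3, 5, … (increasing by 2 each time): -2, -1, 2, 7, 14, 23 → 34 → 47.
X2: differences are 1, 2, 3, … (increasing by 1 each time); -4, -3, -1, 2, 6, 11 → 17 → 24.
X3 — letters move forward 2 places in the alphabet: B, D, F, H, J, L → N → P.
Putting the parts together: (x1=34, x2=17, x3=N) and then (x1=47, x2=24, x3=P).

(x1=34, x2=17, x3=N), (x1=47, x2=24, x3=P)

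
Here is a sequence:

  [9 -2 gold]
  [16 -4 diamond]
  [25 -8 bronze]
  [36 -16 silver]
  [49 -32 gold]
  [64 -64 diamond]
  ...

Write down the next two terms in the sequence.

[81 -128 bronze], [100 -256 silver]

First part: perfect squares: 3², 4², 5², …, so 9, 16, 25, 36, 49, 64 → 81 → 100.
Second part goes -2, -4, -8, -16, -32, -64 → -128 → -256 (×2 each step).
Rank — repeats gold → diamond → bronze → silver: gold, diamond, bronze, silver, gold, diamond → bronze → silver.
Putting the parts together: [81 -128 bronze] and then [100 -256 silver].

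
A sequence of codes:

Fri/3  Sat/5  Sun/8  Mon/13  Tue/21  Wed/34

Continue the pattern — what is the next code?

Thu/55

Day: Fri, Sat, Sun, Mon, Tue, Wed → Thu (runs through the weekdays Mon→Sun).
For the second component, each term is the sum of the two before it: 3, 5, 8, 13, 21, 34 → 55.
Putting it together: Thu/55.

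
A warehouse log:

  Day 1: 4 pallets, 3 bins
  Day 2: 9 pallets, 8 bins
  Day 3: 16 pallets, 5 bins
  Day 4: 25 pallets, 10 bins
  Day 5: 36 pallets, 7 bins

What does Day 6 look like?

Pallets: 4, 9, 16, 25, 36 → 49 (perfect squares: 2², 3², 4², …).
Bins: 3, 8, 5, 10, 7 → 12 (alternating steps +5, −3, +5, −3, …).
Putting it together: 49 pallets, 12 bins.

49 pallets, 12 bins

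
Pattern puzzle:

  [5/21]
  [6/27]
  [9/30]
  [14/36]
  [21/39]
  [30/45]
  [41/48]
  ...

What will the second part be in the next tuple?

Second part — alternating steps +6, +3, +6, +3, …: 21, 27, 30, 36, 39, 45, 48 → 54.

54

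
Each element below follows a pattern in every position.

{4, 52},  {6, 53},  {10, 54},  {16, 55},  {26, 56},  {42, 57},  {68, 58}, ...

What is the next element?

{110, 59}

First value goes 4, 6, 10, 16, 26, 42, 68 → 110 (each term is the sum of the two before it).
Second value goes 52, 53, 54, 55, 56, 57, 58 → 59 (+1 each step).
Combining the parts gives {110, 59}.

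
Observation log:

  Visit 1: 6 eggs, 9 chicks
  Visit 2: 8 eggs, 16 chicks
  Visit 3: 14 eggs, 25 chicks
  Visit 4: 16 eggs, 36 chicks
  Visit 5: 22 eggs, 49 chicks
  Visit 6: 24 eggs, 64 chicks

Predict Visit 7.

Eggs: 6, 8, 14, 16, 22, 24 → 30 (alternating steps +2, +6, +2, +6, …).
Chicks: perfect squares: 3², 4², 5², …, so 9, 16, 25, 36, 49, 64 → 81.
Combining the parts gives 30 eggs, 81 chicks.

30 eggs, 81 chicks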